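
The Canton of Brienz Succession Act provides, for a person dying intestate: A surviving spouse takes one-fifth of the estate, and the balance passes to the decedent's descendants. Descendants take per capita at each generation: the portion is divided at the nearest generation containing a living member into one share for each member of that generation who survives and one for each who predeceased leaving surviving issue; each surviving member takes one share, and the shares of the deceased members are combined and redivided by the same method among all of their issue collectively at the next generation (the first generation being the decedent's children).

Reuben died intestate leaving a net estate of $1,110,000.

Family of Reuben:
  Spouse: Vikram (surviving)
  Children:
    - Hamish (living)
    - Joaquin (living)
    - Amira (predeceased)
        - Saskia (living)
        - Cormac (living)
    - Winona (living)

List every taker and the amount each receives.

Vikram takes one-fifth of $1,110,000 = $222,000. The remaining $888,000 passes to the descendants.
The descendants' portion ($888,000) is divided at the children's generation into 4 shares of $222,000. Hamish, Joaquin, and Winona each take $222,000. The remaining share for the deceased Amira ($222,000) is carried to the next generation.
That pool ($222,000) is divided at the grandchildren's generation equally among Saskia and Cormac: $111,000 each.

Vikram: $222,000; Hamish: $222,000; Joaquin: $222,000; Saskia: $111,000; Cormac: $111,000; Winona: $222,000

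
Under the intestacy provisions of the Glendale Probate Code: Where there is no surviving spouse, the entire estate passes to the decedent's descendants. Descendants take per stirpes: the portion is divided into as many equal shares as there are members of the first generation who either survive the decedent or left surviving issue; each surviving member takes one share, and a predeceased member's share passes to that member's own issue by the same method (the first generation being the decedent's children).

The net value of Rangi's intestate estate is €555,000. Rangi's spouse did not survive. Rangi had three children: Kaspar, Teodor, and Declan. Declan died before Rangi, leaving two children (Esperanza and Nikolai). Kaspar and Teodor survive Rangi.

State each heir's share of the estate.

Kaspar: €185,000; Teodor: €185,000; Esperanza: €92,500; Nikolai: €92,500

The entire €555,000 passes to the descendants.
That amount (€555,000) is divided into 3 shares of €185,000: Kaspar and Teodor each take €185,000; Declan's €185,000 share passes to Declan's issue.
Declan's share (€185,000) is divided into 2 shares of €92,500: Esperanza and Nikolai each take €92,500.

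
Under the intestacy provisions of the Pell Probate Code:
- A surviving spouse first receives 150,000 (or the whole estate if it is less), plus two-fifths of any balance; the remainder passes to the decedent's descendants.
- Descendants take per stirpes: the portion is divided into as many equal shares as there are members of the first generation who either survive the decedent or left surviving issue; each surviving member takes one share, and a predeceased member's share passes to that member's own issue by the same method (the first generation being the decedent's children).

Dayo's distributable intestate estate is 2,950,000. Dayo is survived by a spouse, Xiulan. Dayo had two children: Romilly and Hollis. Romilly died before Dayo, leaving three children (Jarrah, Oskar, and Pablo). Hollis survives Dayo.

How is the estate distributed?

Xiulan first takes 150,000, leaving a balance of 2,800,000. Xiulan then takes two-fifths of the balance (1,120,000), for a total of 1,270,000. The remaining 1,680,000 passes to the descendants.
The descendants' portion (1,680,000) is divided into 2 shares of 840,000: Hollis takes 840,000; Romilly's 840,000 share passes to Romilly's issue.
Romilly's share (840,000) is divided into 3 shares of 280,000: Jarrah, Oskar, and Pablo each take 280,000.

Xiulan: 1,270,000; Jarrah: 280,000; Oskar: 280,000; Pablo: 280,000; Hollis: 840,000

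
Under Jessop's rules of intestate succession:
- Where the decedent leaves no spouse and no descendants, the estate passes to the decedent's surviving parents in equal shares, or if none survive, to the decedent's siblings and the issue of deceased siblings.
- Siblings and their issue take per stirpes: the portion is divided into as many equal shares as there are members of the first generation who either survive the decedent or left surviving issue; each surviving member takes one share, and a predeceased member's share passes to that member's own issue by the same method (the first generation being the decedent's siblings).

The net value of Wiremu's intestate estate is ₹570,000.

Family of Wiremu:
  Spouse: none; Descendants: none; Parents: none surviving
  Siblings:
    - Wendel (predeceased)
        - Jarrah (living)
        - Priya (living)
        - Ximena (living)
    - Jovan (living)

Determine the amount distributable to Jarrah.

Jarrah receives ₹95,000.

The entire ₹570,000 passes to the siblings and their issue.
That amount (₹570,000) is divided into 2 shares of ₹285,000: Jovan takes ₹285,000; Wendel's ₹285,000 share passes to Wendel's issue.
Wendel's share (₹285,000) is divided into 3 shares of ₹95,000: Jarrah, Priya, and Ximena each take ₹95,000.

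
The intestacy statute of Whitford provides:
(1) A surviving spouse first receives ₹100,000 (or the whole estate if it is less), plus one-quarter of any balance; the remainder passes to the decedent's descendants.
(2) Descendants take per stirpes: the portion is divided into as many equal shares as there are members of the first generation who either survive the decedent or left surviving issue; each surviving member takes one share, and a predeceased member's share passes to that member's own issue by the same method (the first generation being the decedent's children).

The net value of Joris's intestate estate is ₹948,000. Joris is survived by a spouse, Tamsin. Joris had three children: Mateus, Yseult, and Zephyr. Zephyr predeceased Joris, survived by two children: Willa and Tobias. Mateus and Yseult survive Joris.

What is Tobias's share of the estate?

Tobias receives ₹106,000.

Tamsin first takes ₹100,000, leaving a balance of ₹848,000. Tamsin then takes one-quarter of the balance (₹212,000), for a total of ₹312,000. The remaining ₹636,000 passes to the descendants.
The descendants' portion (₹636,000) is divided into 3 shares of ₹212,000: Mateus and Yseult each take ₹212,000; Zephyr's ₹212,000 share passes to Zephyr's issue.
Zephyr's share (₹212,000) is divided into 2 shares of ₹106,000: Willa and Tobias each take ₹106,000.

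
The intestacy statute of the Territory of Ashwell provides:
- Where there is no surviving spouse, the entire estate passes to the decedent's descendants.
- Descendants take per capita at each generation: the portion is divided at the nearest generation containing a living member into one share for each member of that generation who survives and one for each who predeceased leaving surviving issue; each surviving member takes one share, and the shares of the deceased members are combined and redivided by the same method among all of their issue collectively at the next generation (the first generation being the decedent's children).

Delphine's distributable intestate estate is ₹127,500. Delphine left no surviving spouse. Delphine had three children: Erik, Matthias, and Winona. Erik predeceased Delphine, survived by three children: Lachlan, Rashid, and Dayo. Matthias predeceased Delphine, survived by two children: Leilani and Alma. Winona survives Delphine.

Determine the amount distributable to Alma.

The entire ₹127,500 passes to the descendants.
That amount (₹127,500) is divided at the children's generation into 3 shares of ₹42,500. Winona takes ₹42,500. The 2 shares of the deceased (Erik and Matthias) are combined into a pool of ₹85,000.
That pool (₹85,000) is divided at the grandchildren's generation equally among Lachlan, Rashid, Dayo, Leilani, and Alma: ₹17,000 each.

Alma receives ₹17,000.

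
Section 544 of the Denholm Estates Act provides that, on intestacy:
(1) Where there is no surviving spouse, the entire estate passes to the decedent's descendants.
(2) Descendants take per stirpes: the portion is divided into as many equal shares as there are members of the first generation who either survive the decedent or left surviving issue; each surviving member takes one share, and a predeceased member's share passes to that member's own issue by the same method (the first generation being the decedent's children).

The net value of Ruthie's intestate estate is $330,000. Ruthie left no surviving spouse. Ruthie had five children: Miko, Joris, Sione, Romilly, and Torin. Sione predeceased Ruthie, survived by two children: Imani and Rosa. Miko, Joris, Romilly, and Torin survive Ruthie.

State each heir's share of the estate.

The entire $330,000 passes to the descendants.
That amount ($330,000) is divided into 5 shares of $66,000: Miko, Joris, Romilly, and Torin each take $66,000; Sione's $66,000 share passes to Sione's issue.
Sione's share ($66,000) is divided into 2 shares of $33,000: Imani and Rosa each take $33,000.

Miko: $66,000; Joris: $66,000; Imani: $33,000; Rosa: $33,000; Romilly: $66,000; Torin: $66,000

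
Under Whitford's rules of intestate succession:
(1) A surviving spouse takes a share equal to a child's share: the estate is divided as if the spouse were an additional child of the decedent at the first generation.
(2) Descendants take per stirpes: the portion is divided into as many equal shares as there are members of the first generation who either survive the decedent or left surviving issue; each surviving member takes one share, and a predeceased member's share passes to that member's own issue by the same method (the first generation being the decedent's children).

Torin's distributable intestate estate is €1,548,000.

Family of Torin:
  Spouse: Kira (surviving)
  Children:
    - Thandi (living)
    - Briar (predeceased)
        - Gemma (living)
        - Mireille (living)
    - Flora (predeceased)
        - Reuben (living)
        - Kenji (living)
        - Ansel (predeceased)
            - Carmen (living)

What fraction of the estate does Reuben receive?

The spouse counts as an additional share at the children's level, so there are 4 primary shares of €387,000. Kira takes one such share (€387,000).
The children's combined portion (€1,161,000) is divided into 3 shares of €387,000: Thandi takes €387,000; Briar's €387,000 share passes to Briar's issue; Flora's €387,000 share passes to Flora's issue.
Briar's share (€387,000) is divided into 2 shares of €193,500: Gemma and Mireille each take €193,500.
Flora's share (€387,000) is divided into 3 shares of €129,000: Reuben and Kenji each take €129,000; Ansel's €129,000 share passes to Ansel's issue.
Ansel's share (€129,000) passes entirely to Carmen.

Reuben receives 1/12 of the estate.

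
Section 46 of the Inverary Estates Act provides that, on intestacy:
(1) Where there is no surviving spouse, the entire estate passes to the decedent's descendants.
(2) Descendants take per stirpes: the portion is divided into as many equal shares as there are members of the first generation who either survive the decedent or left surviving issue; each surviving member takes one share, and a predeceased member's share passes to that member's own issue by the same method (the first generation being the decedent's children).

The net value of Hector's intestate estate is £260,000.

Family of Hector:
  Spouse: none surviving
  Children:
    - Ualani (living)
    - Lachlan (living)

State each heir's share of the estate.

The entire £260,000 passes to the descendants.
That amount (£260,000) is divided into 2 shares of £130,000: Ualani and Lachlan each take £130,000.

Ualani: £130,000; Lachlan: £130,000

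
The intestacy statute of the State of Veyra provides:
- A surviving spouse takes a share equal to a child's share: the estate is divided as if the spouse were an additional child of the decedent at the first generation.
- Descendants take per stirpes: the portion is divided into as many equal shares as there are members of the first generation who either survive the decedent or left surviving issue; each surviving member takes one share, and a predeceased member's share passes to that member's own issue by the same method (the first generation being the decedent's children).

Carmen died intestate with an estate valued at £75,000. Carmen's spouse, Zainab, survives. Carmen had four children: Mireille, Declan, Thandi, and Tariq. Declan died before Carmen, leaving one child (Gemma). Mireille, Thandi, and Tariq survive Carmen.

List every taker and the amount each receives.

The spouse counts as an additional share at the children's level, so there are 5 primary shares of £15,000. Zainab takes one such share (£15,000).
The children's combined portion (£60,000) is divided into 4 shares of £15,000: Mireille, Thandi, and Tariq each take £15,000; Declan's £15,000 share passes to Declan's issue.
Declan's share (£15,000) passes entirely to Gemma.

Zainab: £15,000; Mireille: £15,000; Gemma: £15,000; Thandi: £15,000; Tariq: £15,000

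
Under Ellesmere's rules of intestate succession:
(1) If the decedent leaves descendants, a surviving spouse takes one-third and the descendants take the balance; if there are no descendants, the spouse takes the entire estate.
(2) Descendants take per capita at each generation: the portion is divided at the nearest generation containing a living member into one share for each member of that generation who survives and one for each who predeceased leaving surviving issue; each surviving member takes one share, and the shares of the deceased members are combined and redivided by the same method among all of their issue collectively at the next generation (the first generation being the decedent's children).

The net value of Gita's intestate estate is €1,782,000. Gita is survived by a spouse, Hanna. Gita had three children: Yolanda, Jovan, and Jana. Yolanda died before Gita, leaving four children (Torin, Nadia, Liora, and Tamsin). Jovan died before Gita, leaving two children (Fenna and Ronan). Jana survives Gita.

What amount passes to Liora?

Liora receives €132,000.

Hanna takes one-third of €1,782,000 = €594,000. The remaining €1,188,000 passes to the descendants.
The descendants' portion (€1,188,000) is divided at the children's generation into 3 shares of €396,000. Jana takes €396,000. The 2 shares of the deceased (Yolanda and Jovan) are combined into a pool of €792,000.
That pool (€792,000) is divided at the grandchildren's generation equally among Torin, Nadia, Liora, Tamsin, Fenna, and Ronan: €132,000 each.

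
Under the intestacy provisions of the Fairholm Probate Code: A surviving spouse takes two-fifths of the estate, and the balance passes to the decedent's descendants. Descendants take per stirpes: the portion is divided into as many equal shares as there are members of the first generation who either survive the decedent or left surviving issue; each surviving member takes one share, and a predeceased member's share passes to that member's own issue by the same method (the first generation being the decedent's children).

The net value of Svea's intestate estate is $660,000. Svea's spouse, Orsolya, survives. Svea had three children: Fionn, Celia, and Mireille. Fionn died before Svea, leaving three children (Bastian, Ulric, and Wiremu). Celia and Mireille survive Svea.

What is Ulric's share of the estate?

Ulric receives $44,000.

Orsolya takes two-fifths of $660,000 = $264,000. The remaining $396,000 passes to the descendants.
The descendants' portion ($396,000) is divided into 3 shares of $132,000: Celia and Mireille each take $132,000; Fionn's $132,000 share passes to Fionn's issue.
Fionn's share ($132,000) is divided into 3 shares of $44,000: Bastian, Ulric, and Wiremu each take $44,000.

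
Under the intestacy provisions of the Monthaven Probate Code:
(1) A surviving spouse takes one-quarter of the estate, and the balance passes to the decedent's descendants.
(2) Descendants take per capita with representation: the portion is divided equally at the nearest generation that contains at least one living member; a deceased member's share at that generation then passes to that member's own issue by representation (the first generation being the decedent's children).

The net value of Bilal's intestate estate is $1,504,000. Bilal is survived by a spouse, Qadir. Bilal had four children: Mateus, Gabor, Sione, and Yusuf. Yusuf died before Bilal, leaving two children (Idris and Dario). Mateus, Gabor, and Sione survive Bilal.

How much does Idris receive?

Qadir takes one-quarter of $1,504,000 = $376,000. The remaining $1,128,000 passes to the descendants.
The descendants' portion ($1,128,000) is divided into 4 shares of $282,000: Mateus, Gabor, and Sione each take $282,000; Yusuf's $282,000 share passes to Yusuf's issue.
Yusuf's share ($282,000) is divided into 2 shares of $141,000: Idris and Dario each take $141,000.

Idris receives $141,000.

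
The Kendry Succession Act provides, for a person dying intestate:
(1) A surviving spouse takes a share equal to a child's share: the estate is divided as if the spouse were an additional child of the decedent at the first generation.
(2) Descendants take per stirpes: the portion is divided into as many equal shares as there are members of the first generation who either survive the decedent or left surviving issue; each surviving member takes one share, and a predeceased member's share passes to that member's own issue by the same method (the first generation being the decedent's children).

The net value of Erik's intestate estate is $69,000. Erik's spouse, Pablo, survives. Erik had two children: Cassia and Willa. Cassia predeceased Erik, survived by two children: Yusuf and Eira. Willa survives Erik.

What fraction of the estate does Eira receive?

The spouse counts as an additional share at the children's level, so there are 3 primary shares of $23,000. Pablo takes one such share ($23,000).
The children's combined portion ($46,000) is divided into 2 shares of $23,000: Willa takes $23,000; Cassia's $23,000 share passes to Cassia's issue.
Cassia's share ($23,000) is divided into 2 shares of $11,500: Yusuf and Eira each take $11,500.

Eira receives 1/6 of the estate.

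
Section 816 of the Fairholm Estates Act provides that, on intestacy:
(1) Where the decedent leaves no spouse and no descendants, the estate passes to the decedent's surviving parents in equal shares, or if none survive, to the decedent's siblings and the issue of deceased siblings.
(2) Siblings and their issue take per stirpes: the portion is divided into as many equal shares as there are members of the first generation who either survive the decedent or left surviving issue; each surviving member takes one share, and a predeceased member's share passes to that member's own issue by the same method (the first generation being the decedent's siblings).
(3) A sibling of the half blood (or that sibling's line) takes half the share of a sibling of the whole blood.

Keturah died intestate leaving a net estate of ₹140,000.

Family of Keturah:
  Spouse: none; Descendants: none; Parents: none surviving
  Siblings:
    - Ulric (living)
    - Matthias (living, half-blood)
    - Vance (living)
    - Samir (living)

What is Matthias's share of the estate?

The entire ₹140,000 passes to the siblings and their issue.
Counting each half-blood sibling's line as half a unit, there are 7/2 units in ₹140,000, so one unit is ₹40,000. Whole-blood lines (Ulric, Vance, and Samir) take ₹40,000 each; half-blood lines (Matthias) take ₹20,000 each.

Matthias receives ₹20,000.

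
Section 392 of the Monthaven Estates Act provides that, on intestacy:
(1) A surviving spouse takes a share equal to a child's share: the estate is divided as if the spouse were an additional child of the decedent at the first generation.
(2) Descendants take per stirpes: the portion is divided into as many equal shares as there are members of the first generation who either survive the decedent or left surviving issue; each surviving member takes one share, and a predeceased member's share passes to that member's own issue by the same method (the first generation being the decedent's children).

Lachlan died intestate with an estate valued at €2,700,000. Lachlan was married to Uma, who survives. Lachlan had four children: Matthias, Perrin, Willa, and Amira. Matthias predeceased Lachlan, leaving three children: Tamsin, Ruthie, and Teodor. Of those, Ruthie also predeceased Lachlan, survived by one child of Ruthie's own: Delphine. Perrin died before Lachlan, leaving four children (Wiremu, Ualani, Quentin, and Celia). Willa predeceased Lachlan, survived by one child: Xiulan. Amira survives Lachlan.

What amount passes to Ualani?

The spouse counts as an additional share at the children's level, so there are 5 primary shares of €540,000. Uma takes one such share (€540,000).
The children's combined portion (€2,160,000) is divided into 4 shares of €540,000: Amira takes €540,000; Matthias's €540,000 share passes to Matthias's issue; Perrin's €540,000 share passes to Perrin's issue; Willa's €540,000 share passes to Willa's issue.
Matthias's share (€540,000) is divided into 3 shares of €180,000: Tamsin and Teodor each take €180,000; Ruthie's €180,000 share passes to Ruthie's issue.
Ruthie's share (€180,000) passes entirely to Delphine.
Perrin's share (€540,000) is divided into 4 shares of €135,000: Wiremu, Ualani, Quentin, and Celia each take €135,000.
Willa's share (€540,000) passes entirely to Xiulan.

Ualani receives €135,000.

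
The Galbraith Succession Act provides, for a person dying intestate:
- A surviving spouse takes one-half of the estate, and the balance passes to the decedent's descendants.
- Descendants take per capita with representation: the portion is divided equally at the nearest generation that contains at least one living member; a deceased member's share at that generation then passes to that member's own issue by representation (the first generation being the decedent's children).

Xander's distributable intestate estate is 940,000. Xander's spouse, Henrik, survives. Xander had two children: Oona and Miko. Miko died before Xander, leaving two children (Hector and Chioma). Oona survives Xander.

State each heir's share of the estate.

Henrik takes one-half of 940,000 = 470,000. The remaining 470,000 passes to the descendants.
The descendants' portion (470,000) is divided into 2 shares of 235,000: Oona takes 235,000; Miko's 235,000 share passes to Miko's issue.
Miko's share (235,000) is divided into 2 shares of 117,500: Hector and Chioma each take 117,500.

Henrik: 470,000; Oona: 235,000; Hector: 117,500; Chioma: 117,500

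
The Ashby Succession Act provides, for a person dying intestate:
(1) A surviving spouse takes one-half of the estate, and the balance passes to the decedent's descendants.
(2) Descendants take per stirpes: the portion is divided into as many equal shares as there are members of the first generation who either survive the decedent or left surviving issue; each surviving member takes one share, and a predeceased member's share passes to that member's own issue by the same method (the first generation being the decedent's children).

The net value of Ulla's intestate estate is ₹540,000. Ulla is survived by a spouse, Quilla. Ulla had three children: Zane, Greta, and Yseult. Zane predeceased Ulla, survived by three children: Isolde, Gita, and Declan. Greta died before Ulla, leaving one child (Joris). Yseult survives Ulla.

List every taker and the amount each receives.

Quilla takes one-half of ₹540,000 = ₹270,000. The remaining ₹270,000 passes to the descendants.
The descendants' portion (₹270,000) is divided into 3 shares of ₹90,000: Yseult takes ₹90,000; Zane's ₹90,000 share passes to Zane's issue; Greta's ₹90,000 share passes to Greta's issue.
Zane's share (₹90,000) is divided into 3 shares of ₹30,000: Isolde, Gita, and Declan each take ₹30,000.
Greta's share (₹90,000) passes entirely to Joris.

Quilla: ₹270,000; Isolde: ₹30,000; Gita: ₹30,000; Declan: ₹30,000; Joris: ₹90,000; Yseult: ₹90,000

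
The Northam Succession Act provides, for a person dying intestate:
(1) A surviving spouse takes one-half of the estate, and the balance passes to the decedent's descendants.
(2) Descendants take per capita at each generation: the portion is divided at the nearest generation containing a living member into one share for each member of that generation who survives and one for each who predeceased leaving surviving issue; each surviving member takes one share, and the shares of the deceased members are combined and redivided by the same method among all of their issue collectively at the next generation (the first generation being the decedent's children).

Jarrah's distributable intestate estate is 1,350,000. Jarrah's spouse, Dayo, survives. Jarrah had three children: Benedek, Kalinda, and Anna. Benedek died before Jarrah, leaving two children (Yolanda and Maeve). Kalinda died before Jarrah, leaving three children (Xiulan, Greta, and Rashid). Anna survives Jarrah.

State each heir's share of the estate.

Dayo: 675,000; Yolanda: 90,000; Maeve: 90,000; Xiulan: 90,000; Greta: 90,000; Rashid: 90,000; Anna: 225,000

Dayo takes one-half of 1,350,000 = 675,000. The remaining 675,000 passes to the descendants.
The descendants' portion (675,000) is divided at the children's generation into 3 shares of 225,000. Anna takes 225,000. The 2 shares of the deceased (Benedek and Kalinda) are combined into a pool of 450,000.
That pool (450,000) is divided at the grandchildren's generation equally among Yolanda, Maeve, Xiulan, Greta, and Rashid: 90,000 each.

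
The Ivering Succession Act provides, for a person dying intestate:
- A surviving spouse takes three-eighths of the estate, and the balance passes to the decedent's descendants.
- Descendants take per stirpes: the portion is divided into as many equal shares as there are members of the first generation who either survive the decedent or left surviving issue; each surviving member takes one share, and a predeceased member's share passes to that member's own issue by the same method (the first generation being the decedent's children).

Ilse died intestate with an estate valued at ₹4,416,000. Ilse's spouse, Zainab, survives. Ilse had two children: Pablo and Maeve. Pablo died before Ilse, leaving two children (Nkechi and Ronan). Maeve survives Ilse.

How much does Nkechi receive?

Nkechi receives ₹690,000.

Zainab takes three-eighths of ₹4,416,000 = ₹1,656,000. The remaining ₹2,760,000 passes to the descendants.
The descendants' portion (₹2,760,000) is divided into 2 shares of ₹1,380,000: Maeve takes ₹1,380,000; Pablo's ₹1,380,000 share passes to Pablo's issue.
Pablo's share (₹1,380,000) is divided into 2 shares of ₹690,000: Nkechi and Ronan each take ₹690,000.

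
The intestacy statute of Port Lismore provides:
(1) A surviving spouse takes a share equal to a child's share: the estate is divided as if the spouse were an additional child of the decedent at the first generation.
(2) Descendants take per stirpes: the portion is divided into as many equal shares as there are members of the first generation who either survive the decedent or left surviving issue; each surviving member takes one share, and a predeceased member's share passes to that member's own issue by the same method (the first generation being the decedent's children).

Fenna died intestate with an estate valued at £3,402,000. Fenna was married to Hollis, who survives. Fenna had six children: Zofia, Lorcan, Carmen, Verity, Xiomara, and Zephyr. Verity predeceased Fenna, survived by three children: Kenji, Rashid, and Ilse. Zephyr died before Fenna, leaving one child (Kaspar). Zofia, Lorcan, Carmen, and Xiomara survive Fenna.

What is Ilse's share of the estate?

The spouse counts as an additional share at the children's level, so there are 7 primary shares of £486,000. Hollis takes one such share (£486,000).
The children's combined portion (£2,916,000) is divided into 6 shares of £486,000: Zofia, Lorcan, Carmen, and Xiomara each take £486,000; Verity's £486,000 share passes to Verity's issue; Zephyr's £486,000 share passes to Zephyr's issue.
Verity's share (£486,000) is divided into 3 shares of £162,000: Kenji, Rashid, and Ilse each take £162,000.
Zephyr's share (£486,000) passes entirely to Kaspar.

Ilse receives £162,000.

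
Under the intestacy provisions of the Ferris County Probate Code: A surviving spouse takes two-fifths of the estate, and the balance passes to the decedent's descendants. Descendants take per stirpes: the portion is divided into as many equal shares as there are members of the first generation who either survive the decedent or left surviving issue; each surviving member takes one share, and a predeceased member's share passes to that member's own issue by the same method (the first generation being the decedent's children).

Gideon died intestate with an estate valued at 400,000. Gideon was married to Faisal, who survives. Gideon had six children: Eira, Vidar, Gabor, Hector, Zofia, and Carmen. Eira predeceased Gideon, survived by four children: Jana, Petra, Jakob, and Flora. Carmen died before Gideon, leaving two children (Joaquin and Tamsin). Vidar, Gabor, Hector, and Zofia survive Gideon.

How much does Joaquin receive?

Faisal takes two-fifths of 400,000 = 160,000. The remaining 240,000 passes to the descendants.
The descendants' portion (240,000) is divided into 6 shares of 40,000: Vidar, Gabor, Hector, and Zofia each take 40,000; Eira's 40,000 share passes to Eira's issue; Carmen's 40,000 share passes to Carmen's issue.
Eira's share (40,000) is divided into 4 shares of 10,000: Jana, Petra, Jakob, and Flora each take 10,000.
Carmen's share (40,000) is divided into 2 shares of 20,000: Joaquin and Tamsin each take 20,000.

Joaquin receives 20,000.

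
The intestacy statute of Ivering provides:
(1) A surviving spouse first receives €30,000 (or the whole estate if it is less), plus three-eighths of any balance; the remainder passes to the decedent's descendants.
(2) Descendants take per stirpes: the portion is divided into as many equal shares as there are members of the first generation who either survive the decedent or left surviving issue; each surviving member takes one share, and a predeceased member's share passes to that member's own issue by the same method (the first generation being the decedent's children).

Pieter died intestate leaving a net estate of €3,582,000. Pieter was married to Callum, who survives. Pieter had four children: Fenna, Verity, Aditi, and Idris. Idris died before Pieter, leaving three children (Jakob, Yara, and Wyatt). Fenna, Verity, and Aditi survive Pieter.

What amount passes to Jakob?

Callum first takes €30,000, leaving a balance of €3,552,000. Callum then takes three-eighths of the balance (€1,332,000), for a total of €1,362,000. The remaining €2,220,000 passes to the descendants.
The descendants' portion (€2,220,000) is divided into 4 shares of €555,000: Fenna, Verity, and Aditi each take €555,000; Idris's €555,000 share passes to Idris's issue.
Idris's share (€555,000) is divided into 3 shares of €185,000: Jakob, Yara, and Wyatt each take €185,000.

Jakob receives €185,000.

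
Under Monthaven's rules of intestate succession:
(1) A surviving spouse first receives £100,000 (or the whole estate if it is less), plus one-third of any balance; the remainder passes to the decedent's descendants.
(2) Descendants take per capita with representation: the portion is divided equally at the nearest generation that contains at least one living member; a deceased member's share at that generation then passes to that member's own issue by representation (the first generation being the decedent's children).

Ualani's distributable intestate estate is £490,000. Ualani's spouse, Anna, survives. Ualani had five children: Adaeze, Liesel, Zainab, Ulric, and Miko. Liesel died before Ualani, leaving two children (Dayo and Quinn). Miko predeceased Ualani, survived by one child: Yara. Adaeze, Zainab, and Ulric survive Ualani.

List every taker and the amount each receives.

Anna first takes £100,000, leaving a balance of £390,000. Anna then takes one-third of the balance (£130,000), for a total of £230,000. The remaining £260,000 passes to the descendants.
The descendants' portion (£260,000) is divided into 5 shares of £52,000: Adaeze, Zainab, and Ulric each take £52,000; Liesel's £52,000 share passes to Liesel's issue; Miko's £52,000 share passes to Miko's issue.
Liesel's share (£52,000) is divided into 2 shares of £26,000: Dayo and Quinn each take £26,000.
Miko's share (£52,000) passes entirely to Yara.

Anna: £230,000; Adaeze: £52,000; Dayo: £26,000; Quinn: £26,000; Zainab: £52,000; Ulric: £52,000; Yara: £52,000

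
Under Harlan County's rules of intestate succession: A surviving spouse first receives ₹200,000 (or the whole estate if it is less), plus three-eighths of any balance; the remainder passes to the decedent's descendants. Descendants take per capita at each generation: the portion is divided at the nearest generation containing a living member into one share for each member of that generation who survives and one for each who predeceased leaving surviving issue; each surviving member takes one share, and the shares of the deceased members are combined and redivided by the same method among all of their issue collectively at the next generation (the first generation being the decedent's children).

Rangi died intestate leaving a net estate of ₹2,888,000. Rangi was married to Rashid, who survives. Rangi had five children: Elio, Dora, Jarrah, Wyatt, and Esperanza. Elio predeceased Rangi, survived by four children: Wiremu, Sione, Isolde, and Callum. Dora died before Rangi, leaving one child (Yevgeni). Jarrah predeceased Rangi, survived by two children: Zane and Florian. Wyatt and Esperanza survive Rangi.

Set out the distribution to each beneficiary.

Rashid: ₹1,208,000; Wiremu: ₹144,000; Sione: ₹144,000; Isolde: ₹144,000; Callum: ₹144,000; Yevgeni: ₹144,000; Zane: ₹144,000; Florian: ₹144,000; Wyatt: ₹336,000; Esperanza: ₹336,000

Rashid first takes ₹200,000, leaving a balance of ₹2,688,000. Rashid then takes three-eighths of the balance (₹1,008,000), for a total of ₹1,208,000. The remaining ₹1,680,000 passes to the descendants.
The descendants' portion (₹1,680,000) is divided at the children's generation into 5 shares of ₹336,000. Wyatt and Esperanza each take ₹336,000. The 3 shares of the deceased (Elio, Dora, and Jarrah) are combined into a pool of ₹1,008,000.
That pool (₹1,008,000) is divided at the grandchildren's generation equally among Wiremu, Sione, Isolde, Callum, Yevgeni, Zane, and Florian: ₹144,000 each.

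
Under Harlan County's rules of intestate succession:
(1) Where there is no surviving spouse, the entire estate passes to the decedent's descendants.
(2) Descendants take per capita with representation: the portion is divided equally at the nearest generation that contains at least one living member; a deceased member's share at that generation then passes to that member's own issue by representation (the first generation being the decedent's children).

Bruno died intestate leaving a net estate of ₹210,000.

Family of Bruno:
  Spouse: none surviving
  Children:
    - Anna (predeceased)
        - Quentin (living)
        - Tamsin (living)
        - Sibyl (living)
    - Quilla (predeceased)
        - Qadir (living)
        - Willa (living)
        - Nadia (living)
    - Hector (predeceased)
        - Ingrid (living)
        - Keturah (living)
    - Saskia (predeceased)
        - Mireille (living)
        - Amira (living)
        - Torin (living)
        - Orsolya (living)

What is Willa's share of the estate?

Willa receives ₹17,500.

The entire ₹210,000 passes to the descendants.
No child survives, so the initial division is made at the grandchildren's generation.
That amount (₹210,000) is divided into 12 shares of ₹17,500: Quentin, Tamsin, Sibyl, Qadir, Willa, Nadia, Ingrid, Keturah, Mireille, Amira, Torin, and Orsolya each take ₹17,500.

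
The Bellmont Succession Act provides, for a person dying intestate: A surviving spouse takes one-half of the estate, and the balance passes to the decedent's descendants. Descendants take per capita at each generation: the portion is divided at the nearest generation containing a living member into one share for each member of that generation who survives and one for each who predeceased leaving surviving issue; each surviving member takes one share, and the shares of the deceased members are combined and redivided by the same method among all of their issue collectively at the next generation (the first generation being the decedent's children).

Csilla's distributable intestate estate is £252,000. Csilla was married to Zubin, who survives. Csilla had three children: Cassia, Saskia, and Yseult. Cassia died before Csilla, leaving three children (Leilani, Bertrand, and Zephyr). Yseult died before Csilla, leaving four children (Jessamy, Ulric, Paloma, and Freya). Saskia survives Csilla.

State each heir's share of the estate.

Zubin: £126,000; Leilani: £12,000; Bertrand: £12,000; Zephyr: £12,000; Saskia: £42,000; Jessamy: £12,000; Ulric: £12,000; Paloma: £12,000; Freya: £12,000

Zubin takes one-half of £252,000 = £126,000. The remaining £126,000 passes to the descendants.
The descendants' portion (£126,000) is divided at the children's generation into 3 shares of £42,000. Saskia takes £42,000. The 2 shares of the deceased (Cassia and Yseult) are combined into a pool of £84,000.
That pool (£84,000) is divided at the grandchildren's generation equally among Leilani, Bertrand, Zephyr, Jessamy, Ulric, Paloma, and Freya: £12,000 each.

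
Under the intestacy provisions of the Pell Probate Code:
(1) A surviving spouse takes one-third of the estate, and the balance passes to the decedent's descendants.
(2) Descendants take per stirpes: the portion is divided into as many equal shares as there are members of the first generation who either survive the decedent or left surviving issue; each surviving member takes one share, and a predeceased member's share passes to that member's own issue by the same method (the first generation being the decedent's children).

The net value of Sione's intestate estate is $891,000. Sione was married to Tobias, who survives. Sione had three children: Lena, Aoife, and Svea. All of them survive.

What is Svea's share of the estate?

Tobias takes one-third of $891,000 = $297,000. The remaining $594,000 passes to the descendants.
The descendants' portion ($594,000) is divided into 3 shares of $198,000: Lena, Aoife, and Svea each take $198,000.

Svea receives $198,000.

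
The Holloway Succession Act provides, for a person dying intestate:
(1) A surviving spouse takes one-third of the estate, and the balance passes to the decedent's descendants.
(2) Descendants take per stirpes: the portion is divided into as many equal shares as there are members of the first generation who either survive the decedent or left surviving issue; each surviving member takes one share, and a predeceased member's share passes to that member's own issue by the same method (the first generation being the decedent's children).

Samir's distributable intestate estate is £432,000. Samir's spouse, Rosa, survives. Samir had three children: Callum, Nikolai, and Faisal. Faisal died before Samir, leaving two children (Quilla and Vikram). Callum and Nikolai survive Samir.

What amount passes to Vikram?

Rosa takes one-third of £432,000 = £144,000. The remaining £288,000 passes to the descendants.
The descendants' portion (£288,000) is divided into 3 shares of £96,000: Callum and Nikolai each take £96,000; Faisal's £96,000 share passes to Faisal's issue.
Faisal's share (£96,000) is divided into 2 shares of £48,000: Quilla and Vikram each take £48,000.

Vikram receives £48,000.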